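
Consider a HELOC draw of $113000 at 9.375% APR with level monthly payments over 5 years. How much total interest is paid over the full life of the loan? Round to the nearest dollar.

Monthly rate = 9.375%/12 = 0.0078125; payment = 113,000 × 0.0078125 / (1 − (1+0.0078125)^−60) = $2,366.31.
Total paid = 60 × $2,366.31 = $141,978.60; interest = $141,978.60 − $113,000 = $28,978.60.

$28,979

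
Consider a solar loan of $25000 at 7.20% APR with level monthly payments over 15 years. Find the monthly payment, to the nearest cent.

Monthly rate = 7.2%/12 = 0.0060000; payment = 25,000 × 0.0060000 / (1 − (1+0.0060000)^−180) = $227.51.

$227.51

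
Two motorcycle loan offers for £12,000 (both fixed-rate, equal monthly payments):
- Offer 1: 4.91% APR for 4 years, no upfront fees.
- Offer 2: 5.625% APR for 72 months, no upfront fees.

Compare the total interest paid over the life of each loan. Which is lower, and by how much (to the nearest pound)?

Offer 1: at 4.91% the monthly rate is 0.0040917, so the payment is 12,000 × 0.0040917 / (1 − 1.0040917^−48) = £275.86.
Total interest on Offer 1 = 48 × £275.86 − £12,000 = £1,241.28.
Offer 2: monthly rate = 5.625%/12 = 0.0046875; payment = 12,000 × 0.0046875 / (1 − (1+0.0046875)^−72) = £196.76.
Total interest on Offer 2 = 72 × £196.76 − £12,000 = £2,166.72.
Offer 1 is lower by £925.44.

Offer 1 by £925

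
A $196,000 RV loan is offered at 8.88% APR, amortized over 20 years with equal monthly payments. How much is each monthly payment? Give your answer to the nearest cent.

$1,748.36

Monthly rate = 8.88%/12 = 0.0074000; payment = 196,000 × 0.0074000 / (1 − (1+0.0074000)^−240) = $1,748.36.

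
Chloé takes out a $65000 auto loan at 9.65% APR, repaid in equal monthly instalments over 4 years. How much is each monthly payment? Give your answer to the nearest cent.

Monthly rate = 9.65%/12 = 0.0080417; payment = 65,000 × 0.0080417 / (1 − (1+0.0080417)^−48) = $1,637.66.

$1,637.66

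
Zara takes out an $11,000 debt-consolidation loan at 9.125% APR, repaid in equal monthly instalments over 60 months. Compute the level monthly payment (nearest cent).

At 9.125% the monthly rate is 0.0076042, so the payment is 11,000 × 0.0076042 / (1 − 1.0076042^−60) = $229.01.

$229.01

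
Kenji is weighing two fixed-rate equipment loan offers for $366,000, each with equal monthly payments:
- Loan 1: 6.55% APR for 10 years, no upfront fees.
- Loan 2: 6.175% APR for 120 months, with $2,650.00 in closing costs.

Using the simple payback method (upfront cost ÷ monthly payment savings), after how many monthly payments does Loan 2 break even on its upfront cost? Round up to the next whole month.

Loan 1: at 6.55% the monthly rate is 0.0054583, so the payment is 366,000 × 0.0054583 / (1 − 1.0054583^−120) = $4,165.17.
Loan 2: monthly rate = 6.175%/12 = 0.0051458; payment = 366,000 × 0.0051458 / (1 − (1+0.0051458)^−120) = $4,095.59.
Monthly savings = $4,165.17 − $4,095.59 = $69.58.
Break-even = $2,650.00 / $69.58 = 38.09 → 39 months.

39 months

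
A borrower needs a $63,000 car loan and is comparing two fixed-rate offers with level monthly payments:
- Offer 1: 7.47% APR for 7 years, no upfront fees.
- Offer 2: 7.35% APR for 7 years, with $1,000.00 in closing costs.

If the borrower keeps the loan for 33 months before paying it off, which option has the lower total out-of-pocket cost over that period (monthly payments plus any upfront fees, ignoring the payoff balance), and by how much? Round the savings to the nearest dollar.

Offer 1 by $877

Offer 1: at 7.47% the monthly rate is 0.0062250, so the payment is 63,000 × 0.0062250 / (1 − 1.0062250^−84) = $965.38.
Offer 2: monthly rate = 7.35%/12 = 0.0061250; payment = 63,000 × 0.0061250 / (1 − (1+0.0061250)^−84) = $961.65.
Over 33 months: Offer 1 costs 33 × $965.38 = $31,857.54; Offer 2 costs 33 × $961.65 + $1,000.00 = $32,734.45.
Offer 1 is cheaper by $32,734.45 − $31,857.54 = $876.91.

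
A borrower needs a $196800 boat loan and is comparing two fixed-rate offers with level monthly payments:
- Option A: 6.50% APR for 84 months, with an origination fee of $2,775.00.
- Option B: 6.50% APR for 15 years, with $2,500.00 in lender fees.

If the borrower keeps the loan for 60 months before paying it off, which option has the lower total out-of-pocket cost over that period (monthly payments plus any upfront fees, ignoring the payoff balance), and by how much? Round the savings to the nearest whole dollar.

Option A: at 6.50% the monthly rate is 0.0054167, so the payment is 196,800 × 0.0054167 / (1 − 1.0054167^−84) = $2,922.37.
Option B: at 6.50% the monthly rate is 0.0054167, so the payment is 196,800 × 0.0054167 / (1 − 1.0054167^−180) = $1,714.34.
Over 60 months: Option A costs 60 × $2,922.37 + $2,775.00 = $178,117.20; Option B costs 60 × $1,714.34 + $2,500.00 = $105,360.40.
Option B is cheaper by $178,117.20 − $105,360.40 = $72,756.80.

Option B by $72,757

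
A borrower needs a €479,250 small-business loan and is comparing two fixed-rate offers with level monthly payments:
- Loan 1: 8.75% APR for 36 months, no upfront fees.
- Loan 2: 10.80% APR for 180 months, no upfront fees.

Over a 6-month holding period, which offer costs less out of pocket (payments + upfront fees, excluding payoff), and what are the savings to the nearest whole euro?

Loan 1: monthly rate = 8.75%/12 = 0.0072917; payment = 479,250 × 0.0072917 / (1 − (1+0.0072917)^−36) = €15,184.32.
Loan 2: monthly rate = 10.8%/12 = 0.0090000; payment = 479,250 × 0.0090000 / (1 − (1+0.0090000)^−180) = €5,387.10.
Over 6 months: Loan 1 costs 6 × €15,184.32 = €91,105.92; Loan 2 costs 6 × €5,387.10 = €32,322.60.
Loan 2 is cheaper by €91,105.92 − €32,322.60 = €58,783.32.

Loan 2 by €58,783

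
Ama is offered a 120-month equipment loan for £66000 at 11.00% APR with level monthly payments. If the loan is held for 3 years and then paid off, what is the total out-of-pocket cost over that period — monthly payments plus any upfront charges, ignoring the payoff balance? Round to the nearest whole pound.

£32,729

Monthly rate = 11%/12 = 0.0091667; payment = 66,000 × 0.0091667 / (1 − (1+0.0091667)^−120) = £909.15.
Total outlay = 36 × £909.15 = £32,729.40.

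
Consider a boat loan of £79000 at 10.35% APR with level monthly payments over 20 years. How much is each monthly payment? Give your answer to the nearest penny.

£780.78

At 10.35% the monthly rate is 0.0086250, so the payment is 79,000 × 0.0086250 / (1 − 1.0086250^−240) = £780.78.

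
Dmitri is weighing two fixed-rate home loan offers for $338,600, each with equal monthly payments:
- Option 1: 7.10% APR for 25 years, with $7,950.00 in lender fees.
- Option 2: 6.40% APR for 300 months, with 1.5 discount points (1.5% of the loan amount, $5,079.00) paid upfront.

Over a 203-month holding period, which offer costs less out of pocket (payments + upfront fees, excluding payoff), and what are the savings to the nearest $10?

Option 2 by $33,250

Option 1: monthly rate = 7.1%/12 = 0.0059167; payment = 338,600 × 0.0059167 / (1 − (1+0.0059167)^−300) = $2,414.80.
Option 2: monthly rate = 6.4%/12 = 0.0053333; payment = 338,600 × 0.0053333 / (1 − (1+0.0053333)^−300) = $2,265.14.
Over 203 months: Option 1 costs 203 × $2,414.80 + $7,950.00 = $498,154.40; Option 2 costs 203 × $2,265.14 + $5,079.00 = $464,902.42.
Option 2 is cheaper by $498,154.40 − $464,902.42 = $33,251.98.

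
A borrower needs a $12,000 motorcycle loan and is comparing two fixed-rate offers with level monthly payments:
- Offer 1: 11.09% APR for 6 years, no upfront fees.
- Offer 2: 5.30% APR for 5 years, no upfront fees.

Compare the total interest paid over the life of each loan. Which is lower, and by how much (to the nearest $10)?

Offer 2 by $2,800

Offer 1: at 11.09% the monthly rate is 0.0092417, so the payment is 12,000 × 0.0092417 / (1 − 1.0092417^−72) = $228.96.
Total interest on Offer 1 = 72 × $228.96 − $12,000 = $4,485.12.
Offer 2: at 5.30% the monthly rate is 0.0044167, so the payment is 12,000 × 0.0044167 / (1 − 1.0044167^−60) = $228.11.
Total interest on Offer 2 = 60 × $228.11 − $12,000 = $1,686.60.
Offer 2 is lower by $2,798.52.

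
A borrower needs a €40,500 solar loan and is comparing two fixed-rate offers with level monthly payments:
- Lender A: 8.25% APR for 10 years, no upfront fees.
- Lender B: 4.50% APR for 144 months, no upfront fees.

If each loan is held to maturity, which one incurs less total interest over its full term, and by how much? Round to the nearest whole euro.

Lender A: at 8.25% the monthly rate is 0.0068750, so the payment is 40,500 × 0.0068750 / (1 − 1.0068750^−120) = €496.74.
Total interest on Lender A = 120 × €496.74 − €40,500 = €19,108.80.
Lender B: monthly rate = 4.5%/12 = 0.0037500; payment = 40,500 × 0.0037500 / (1 − (1+0.0037500)^−144) = €364.50.
Total interest on Lender B = 144 × €364.50 − €40,500 = €11,988.00.
Lender B is lower by €7,120.80.

Lender B by €7,121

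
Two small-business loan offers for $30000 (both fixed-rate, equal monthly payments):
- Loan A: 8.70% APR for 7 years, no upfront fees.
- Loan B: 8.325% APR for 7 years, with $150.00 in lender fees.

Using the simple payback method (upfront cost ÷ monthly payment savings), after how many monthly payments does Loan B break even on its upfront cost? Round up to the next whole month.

Loan A: monthly rate = 8.7%/12 = 0.0072500; payment = 30,000 × 0.0072500 / (1 − (1+0.0072500)^−84) = $478.12.
Loan B: monthly rate = 8.325%/12 = 0.0069375; payment = 30,000 × 0.0069375 / (1 − (1+0.0069375)^−84) = $472.46.
Monthly savings = $478.12 − $472.46 = $5.66.
Break-even = $150.00 / $5.66 = 26.50 → 27 months.

27 months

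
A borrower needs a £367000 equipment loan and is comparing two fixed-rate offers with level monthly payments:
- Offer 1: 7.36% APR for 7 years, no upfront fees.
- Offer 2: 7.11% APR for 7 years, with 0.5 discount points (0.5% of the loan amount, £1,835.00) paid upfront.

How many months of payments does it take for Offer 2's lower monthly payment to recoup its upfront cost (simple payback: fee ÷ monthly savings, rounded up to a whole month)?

41 months

Offer 1: at 7.36% the monthly rate is 0.0061333, so the payment is 367,000 × 0.0061333 / (1 − 1.0061333^−84) = £5,603.82.
Offer 2: monthly rate = 7.11%/12 = 0.0059250; payment = 367,000 × 0.0059250 / (1 − (1+0.0059250)^−84) = £5,558.77.
Monthly savings = £5,603.82 − £5,558.77 = £45.05.
Break-even = £1,835.00 / £45.05 = 40.73 → 41 months.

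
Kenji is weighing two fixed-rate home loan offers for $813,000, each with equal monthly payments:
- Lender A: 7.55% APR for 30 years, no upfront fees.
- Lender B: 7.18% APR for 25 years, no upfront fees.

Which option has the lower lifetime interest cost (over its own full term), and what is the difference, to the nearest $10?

Lender A: at 7.55% the monthly rate is 0.0062917, so the payment is 813,000 × 0.0062917 / (1 − 1.0062917^−360) = $5,712.48.
Total interest on Lender A = 360 × $5,712.48 − $813,000 = $1,243,492.80.
Lender B: monthly rate = 7.18%/12 = 0.0059833; payment = 813,000 × 0.0059833 / (1 − (1+0.0059833)^−300) = $5,839.80.
Total interest on Lender B = 300 × $5,839.80 − $813,000 = $938,940.00.
Lender B is lower by $304,552.80.

Lender B by $304,550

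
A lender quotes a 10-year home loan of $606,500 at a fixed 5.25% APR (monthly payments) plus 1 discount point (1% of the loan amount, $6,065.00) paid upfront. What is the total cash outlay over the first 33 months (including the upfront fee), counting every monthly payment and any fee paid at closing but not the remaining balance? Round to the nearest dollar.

Monthly rate = 5.25%/12 = 0.0043750; payment = 606,500 × 0.0043750 / (1 − (1+0.0043750)^−120) = $6,507.24.
Total outlay = 33 × $6,507.24 + $6,065.00 = $220,803.92.

$220,804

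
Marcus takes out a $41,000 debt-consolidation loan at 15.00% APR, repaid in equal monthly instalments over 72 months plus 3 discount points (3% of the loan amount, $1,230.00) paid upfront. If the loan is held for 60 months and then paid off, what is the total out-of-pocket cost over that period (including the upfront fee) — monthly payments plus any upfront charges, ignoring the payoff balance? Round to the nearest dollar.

$53,247

At 15.00% the monthly rate is 0.0125000, so the payment is 41,000 × 0.0125000 / (1 − 1.0125000^−72) = $866.95.
Total outlay = 60 × $866.95 + $1,230.00 = $53,247.00.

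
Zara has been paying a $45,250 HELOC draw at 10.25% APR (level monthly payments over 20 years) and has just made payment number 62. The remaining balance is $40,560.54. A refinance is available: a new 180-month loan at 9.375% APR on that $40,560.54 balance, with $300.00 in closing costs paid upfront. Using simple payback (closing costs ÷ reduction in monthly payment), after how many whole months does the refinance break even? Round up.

13 months

Current payment = 45,250 × 10.25%/12 / (1 − (1+0.0085417)^−240) = $444.19.
Refinanced payment = 40,560.54 × 0.0078125 / (1 − (1+0.0078125)^−180) = $420.49.
Monthly savings = $444.19 − $420.49 = $23.70.
Break-even = $300.00 / $23.70 = 12.66 → 13 months.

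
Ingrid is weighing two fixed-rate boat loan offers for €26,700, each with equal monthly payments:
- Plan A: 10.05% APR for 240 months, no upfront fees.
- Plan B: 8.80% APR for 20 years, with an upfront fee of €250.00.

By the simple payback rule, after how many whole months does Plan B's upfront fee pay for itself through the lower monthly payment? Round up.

Plan A: monthly rate = 10.05%/12 = 0.0083750; payment = 26,700 × 0.0083750 / (1 − (1+0.0083750)^−240) = €258.55.
Plan B: at 8.80% the monthly rate is 0.0073333, so the payment is 26,700 × 0.0073333 / (1 − 1.0073333^−240) = €236.80.
Monthly savings = €258.55 − €236.80 = €21.75.
Break-even = €250.00 / €21.75 = 11.49 → 12 months.

12 months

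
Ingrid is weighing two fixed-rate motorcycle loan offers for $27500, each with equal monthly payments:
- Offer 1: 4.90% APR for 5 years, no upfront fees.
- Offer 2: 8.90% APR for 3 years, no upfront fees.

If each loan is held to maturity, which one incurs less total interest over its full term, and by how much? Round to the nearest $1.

Offer 1 by $374

Offer 1: monthly rate = 4.9%/12 = 0.0040833; payment = 27,500 × 0.0040833 / (1 − (1+0.0040833)^−60) = $517.70.
Total interest on Offer 1 = 60 × $517.70 − $27,500 = $3,562.00.
Offer 2: monthly rate = 8.9%/12 = 0.0074167; payment = 27,500 × 0.0074167 / (1 − (1+0.0074167)^−36) = $873.21.
Total interest on Offer 2 = 36 × $873.21 − $27,500 = $3,935.56.
Offer 1 is lower by $373.56.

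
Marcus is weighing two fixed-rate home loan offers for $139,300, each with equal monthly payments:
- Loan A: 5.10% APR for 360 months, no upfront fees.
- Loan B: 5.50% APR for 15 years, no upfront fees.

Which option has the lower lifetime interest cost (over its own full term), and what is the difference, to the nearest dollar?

Loan A: at 5.10% the monthly rate is 0.0042500, so the payment is 139,300 × 0.0042500 / (1 − 1.0042500^−360) = $756.33.
Total interest on Loan A = 360 × $756.33 − $139,300 = $132,978.80.
Loan B: at 5.50% the monthly rate is 0.0045833, so the payment is 139,300 × 0.0045833 / (1 − 1.0045833^−180) = $1,138.20.
Total interest on Loan B = 180 × $1,138.20 − $139,300 = $65,576.00.
Loan B is lower by $67,402.80.

Loan B by $67,403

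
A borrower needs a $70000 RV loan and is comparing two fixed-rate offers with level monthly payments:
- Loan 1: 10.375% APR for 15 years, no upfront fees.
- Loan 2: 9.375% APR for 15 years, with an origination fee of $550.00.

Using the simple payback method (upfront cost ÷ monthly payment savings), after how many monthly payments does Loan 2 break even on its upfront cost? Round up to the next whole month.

13 months

Loan 1: monthly rate = 10.375%/12 = 0.0086458; payment = 70,000 × 0.0086458 / (1 − (1+0.0086458)^−180) = $768.36.
Loan 2: monthly rate = 9.375%/12 = 0.0078125; payment = 70,000 × 0.0078125 / (1 − (1+0.0078125)^−180) = $725.69.
Monthly savings = $768.36 − $725.69 = $42.67.
Break-even = $550.00 / $42.67 = 12.89 → 13 months.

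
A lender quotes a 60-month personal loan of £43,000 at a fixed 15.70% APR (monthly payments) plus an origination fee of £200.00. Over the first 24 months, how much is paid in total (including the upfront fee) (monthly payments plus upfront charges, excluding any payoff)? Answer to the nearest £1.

£25,132

Monthly rate = 15.7%/12 = 0.0130833; payment = 43,000 × 0.0130833 / (1 − (1+0.0130833)^−60) = £1,038.83.
Total outlay = 24 × £1,038.83 + £200.00 = £25,131.92.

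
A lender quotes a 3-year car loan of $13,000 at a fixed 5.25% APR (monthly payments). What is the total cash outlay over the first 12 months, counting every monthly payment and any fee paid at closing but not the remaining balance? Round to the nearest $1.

$4,693

Monthly rate = 5.25%/12 = 0.0043750; payment = 13,000 × 0.0043750 / (1 − (1+0.0043750)^−36) = $391.08.
Total outlay = 12 × $391.08 = $4,692.96.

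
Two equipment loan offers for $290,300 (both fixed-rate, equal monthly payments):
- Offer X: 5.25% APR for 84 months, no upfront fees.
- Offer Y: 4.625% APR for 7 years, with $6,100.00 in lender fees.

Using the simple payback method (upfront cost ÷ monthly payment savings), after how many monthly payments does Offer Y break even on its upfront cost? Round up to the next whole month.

72 months

Offer X: at 5.25% the monthly rate is 0.0043750, so the payment is 290,300 × 0.0043750 / (1 − 1.0043750^−84) = $4,137.26.
Offer Y: monthly rate = 4.625%/12 = 0.0038542; payment = 290,300 × 0.0038542 / (1 − (1+0.0038542)^−84) = $4,052.12.
Monthly savings = $4,137.26 − $4,052.12 = $85.14.
Break-even = $6,100.00 / $85.14 = 71.65 → 72 months.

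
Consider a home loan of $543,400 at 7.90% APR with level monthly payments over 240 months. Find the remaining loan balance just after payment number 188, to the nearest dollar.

With monthly rate i = 7.9%/12 = 0.0065833, the balance after k of n payments is P · [(1+i)^n − (1+i)^k] / [(1+i)^n − 1].
(1+0.0065833)^240 = 4.82988125 and (1+0.0065833)^188 = 3.43360412, so the balance is 543,400 × (4.82988125 − 3.43360412) / (4.82988125 − 1) = $198,109.80.

$198,110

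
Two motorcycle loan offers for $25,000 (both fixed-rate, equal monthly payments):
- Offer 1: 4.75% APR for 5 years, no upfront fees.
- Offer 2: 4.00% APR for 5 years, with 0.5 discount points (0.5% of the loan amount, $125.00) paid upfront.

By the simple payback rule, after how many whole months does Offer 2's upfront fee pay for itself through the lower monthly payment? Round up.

15 months

Offer 1: monthly rate = 4.75%/12 = 0.0039583; payment = 25,000 × 0.0039583 / (1 − (1+0.0039583)^−60) = $468.92.
Offer 2: at 4.00% the monthly rate is 0.0033333, so the payment is 25,000 × 0.0033333 / (1 − 1.0033333^−60) = $460.41.
Monthly savings = $468.92 − $460.41 = $8.51.
Break-even = $125.00 / $8.51 = 14.69 → 15 months.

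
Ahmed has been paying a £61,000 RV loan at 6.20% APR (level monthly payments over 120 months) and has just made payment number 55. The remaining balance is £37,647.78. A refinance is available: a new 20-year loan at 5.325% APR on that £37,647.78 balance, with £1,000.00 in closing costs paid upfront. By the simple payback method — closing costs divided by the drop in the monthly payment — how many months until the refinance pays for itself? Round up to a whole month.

Current payment = 61,000 × 6.2%/12 / (1 − (1+0.0051667)^−120) = £683.37.
Refinanced payment = 37,647.78 × 0.0044375 / (1 − (1+0.0044375)^−240) = £255.27.
Monthly savings = £683.37 − £255.27 = £428.10.
Break-even = £1,000.00 / £428.10 = 2.34 → 3 months.

3 months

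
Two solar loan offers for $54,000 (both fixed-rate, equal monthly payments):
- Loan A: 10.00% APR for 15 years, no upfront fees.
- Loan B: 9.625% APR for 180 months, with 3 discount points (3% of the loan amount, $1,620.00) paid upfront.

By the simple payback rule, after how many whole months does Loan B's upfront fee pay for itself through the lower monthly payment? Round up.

Loan A: monthly rate = 10%/12 = 0.0083333; payment = 54,000 × 0.0083333 / (1 − (1+0.0083333)^−180) = $580.29.
Loan B: at 9.625% the monthly rate is 0.0080208, so the payment is 54,000 × 0.0080208 / (1 − 1.0080208^−180) = $567.96.
Monthly savings = $580.29 − $567.96 = $12.33.
Break-even = $1,620.00 / $12.33 = 131.39 → 132 months.

132 months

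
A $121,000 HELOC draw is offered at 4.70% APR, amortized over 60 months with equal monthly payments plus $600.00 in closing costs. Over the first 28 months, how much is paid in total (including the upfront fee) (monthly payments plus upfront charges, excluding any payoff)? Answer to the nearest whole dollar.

$64,071

At 4.70% the monthly rate is 0.0039167, so the payment is 121,000 × 0.0039167 / (1 − 1.0039167^−60) = $2,266.83.
Total outlay = 28 × $2,266.83 + $600.00 = $64,071.24.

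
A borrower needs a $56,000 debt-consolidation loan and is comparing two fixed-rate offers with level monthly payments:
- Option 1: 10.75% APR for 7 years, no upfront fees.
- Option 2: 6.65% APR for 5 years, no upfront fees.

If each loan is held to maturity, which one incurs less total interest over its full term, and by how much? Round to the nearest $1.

Option 1: monthly rate = 10.75%/12 = 0.0089583; payment = 56,000 × 0.0089583 / (1 − (1+0.0089583)^−84) = $951.51.
Total interest on Option 1 = 84 × $951.51 − $56,000 = $23,926.84.
Option 2: at 6.65% the monthly rate is 0.0055417, so the payment is 56,000 × 0.0055417 / (1 − 1.0055417^−60) = $1,099.64.
Total interest on Option 2 = 60 × $1,099.64 − $56,000 = $9,978.40.
Option 2 is lower by $13,948.44.

Option 2 by $13,948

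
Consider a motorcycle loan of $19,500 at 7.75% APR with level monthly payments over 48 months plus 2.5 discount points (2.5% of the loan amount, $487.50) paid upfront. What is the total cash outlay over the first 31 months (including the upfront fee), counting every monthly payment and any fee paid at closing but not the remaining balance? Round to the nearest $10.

$15,170

Monthly rate = 7.75%/12 = 0.0064583; payment = 19,500 × 0.0064583 / (1 − (1+0.0064583)^−48) = $473.77.
Total outlay = 31 × $473.77 + $487.50 = $15,174.37.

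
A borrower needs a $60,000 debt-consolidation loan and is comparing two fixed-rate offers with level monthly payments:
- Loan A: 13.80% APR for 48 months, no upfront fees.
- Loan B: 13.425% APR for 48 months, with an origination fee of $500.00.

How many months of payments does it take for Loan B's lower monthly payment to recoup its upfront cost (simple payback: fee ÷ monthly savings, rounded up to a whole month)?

45 months

Loan A: monthly rate = 13.8%/12 = 0.0115000; payment = 60,000 × 0.0115000 / (1 − (1+0.0115000)^−48) = $1,633.58.
Loan B: at 13.425% the monthly rate is 0.0111875, so the payment is 60,000 × 0.0111875 / (1 − 1.0111875^−48) = $1,622.33.
Monthly savings = $1,633.58 − $1,622.33 = $11.25.
Break-even = $500.00 / $11.25 = 44.44 → 45 months.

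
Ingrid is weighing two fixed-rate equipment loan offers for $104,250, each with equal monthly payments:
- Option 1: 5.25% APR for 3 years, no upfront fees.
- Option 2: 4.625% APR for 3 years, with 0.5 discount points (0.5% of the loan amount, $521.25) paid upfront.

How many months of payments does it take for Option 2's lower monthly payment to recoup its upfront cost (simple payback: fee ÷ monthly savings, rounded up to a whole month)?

18 months

Option 1: monthly rate = 5.25%/12 = 0.0043750; payment = 104,250 × 0.0043750 / (1 − (1+0.0043750)^−36) = $3,136.18.
Option 2: monthly rate = 4.625%/12 = 0.0038542; payment = 104,250 × 0.0038542 / (1 − (1+0.0038542)^−36) = $3,106.94.
Monthly savings = $3,136.18 − $3,106.94 = $29.24.
Break-even = $521.25 / $29.24 = 17.83 → 18 months.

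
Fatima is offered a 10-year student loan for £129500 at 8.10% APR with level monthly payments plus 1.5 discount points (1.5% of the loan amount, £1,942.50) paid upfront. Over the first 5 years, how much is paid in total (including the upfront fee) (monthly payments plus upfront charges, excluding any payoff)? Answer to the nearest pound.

At 8.10% the monthly rate is 0.0067500, so the payment is 129,500 × 0.0067500 / (1 − 1.0067500^−120) = £1,578.04.
Total outlay = 60 × £1,578.04 + £1,942.50 = £96,624.90.

£96,625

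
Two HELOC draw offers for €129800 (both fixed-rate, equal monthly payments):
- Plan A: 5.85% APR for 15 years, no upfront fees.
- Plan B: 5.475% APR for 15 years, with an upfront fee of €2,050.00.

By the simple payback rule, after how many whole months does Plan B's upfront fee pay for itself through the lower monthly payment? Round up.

Plan A: at 5.85% the monthly rate is 0.0048750, so the payment is 129,800 × 0.0048750 / (1 − 1.0048750^−180) = €1,084.84.
Plan B: monthly rate = 5.475%/12 = 0.0045625; payment = 129,800 × 0.0045625 / (1 − (1+0.0045625)^−180) = €1,058.85.
Monthly savings = €1,084.84 − €1,058.85 = €25.99.
Break-even = €2,050.00 / €25.99 = 78.88 → 79 months.

79 months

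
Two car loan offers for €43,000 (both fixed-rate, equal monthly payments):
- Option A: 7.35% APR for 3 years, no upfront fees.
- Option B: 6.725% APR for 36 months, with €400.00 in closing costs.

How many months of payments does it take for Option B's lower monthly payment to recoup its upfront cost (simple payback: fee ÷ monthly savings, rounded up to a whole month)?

Option A: at 7.35% the monthly rate is 0.0061250, so the payment is 43,000 × 0.0061250 / (1 − 1.0061250^−36) = €1,334.61.
Option B: monthly rate = 6.725%/12 = 0.0056042; payment = 43,000 × 0.0056042 / (1 − (1+0.0056042)^−36) = €1,322.32.
Monthly savings = €1,334.61 − €1,322.32 = €12.29.
Break-even = €400.00 / €12.29 = 32.55 → 33 months.

33 months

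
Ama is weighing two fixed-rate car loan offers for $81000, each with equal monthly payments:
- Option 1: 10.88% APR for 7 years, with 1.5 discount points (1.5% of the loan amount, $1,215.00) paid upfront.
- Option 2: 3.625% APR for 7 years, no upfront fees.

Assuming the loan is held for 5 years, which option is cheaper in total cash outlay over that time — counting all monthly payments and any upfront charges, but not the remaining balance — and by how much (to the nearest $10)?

Option 1: monthly rate = 10.88%/12 = 0.0090667; payment = 81,000 × 0.0090667 / (1 − (1+0.0090667)^−84) = $1,381.81.
Option 2: monthly rate = 3.625%/12 = 0.0030208; payment = 81,000 × 0.0030208 / (1 − (1+0.0030208)^−84) = $1,093.25.
Over 60 months: Option 1 costs 60 × $1,381.81 + $1,215.00 = $84,123.60; Option 2 costs 60 × $1,093.25 = $65,595.00.
Option 2 is cheaper by $84,123.60 − $65,595.00 = $18,528.60.

Option 2 by $18,530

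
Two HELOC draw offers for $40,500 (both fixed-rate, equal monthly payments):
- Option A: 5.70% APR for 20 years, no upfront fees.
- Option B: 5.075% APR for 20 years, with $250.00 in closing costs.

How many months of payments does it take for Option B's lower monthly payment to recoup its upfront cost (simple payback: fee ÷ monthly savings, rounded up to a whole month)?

Option A: monthly rate = 5.7%/12 = 0.0047500; payment = 40,500 × 0.0047500 / (1 − (1+0.0047500)^−240) = $283.19.
Option B: monthly rate = 5.075%/12 = 0.0042292; payment = 40,500 × 0.0042292 / (1 − (1+0.0042292)^−240) = $268.96.
Monthly savings = $283.19 − $268.96 = $14.23.
Break-even = $250.00 / $14.23 = 17.57 → 18 months.

18 months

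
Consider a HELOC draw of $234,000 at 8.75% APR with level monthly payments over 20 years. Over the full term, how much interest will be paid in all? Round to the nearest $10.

$262,290

Monthly rate = 8.75%/12 = 0.0072917; payment = 234,000 × 0.0072917 / (1 − (1+0.0072917)^−240) = $2,067.88.
Total paid = 240 × $2,067.88 = $496,291.20; interest = $496,291.20 − $234,000 = $262,291.20.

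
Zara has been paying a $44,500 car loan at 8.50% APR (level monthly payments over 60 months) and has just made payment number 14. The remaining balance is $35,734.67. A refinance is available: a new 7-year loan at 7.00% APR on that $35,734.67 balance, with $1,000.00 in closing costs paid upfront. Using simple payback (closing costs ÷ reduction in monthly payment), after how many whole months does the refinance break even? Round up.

Current payment = 44,500 × 8.5%/12 / (1 − (1+0.0070833)^−60) = $912.99.
Refinanced payment = 35,734.67 × 0.0058333 / (1 − (1+0.0058333)^−84) = $539.33.
Monthly savings = $912.99 − $539.33 = $373.66.
Break-even = $1,000.00 / $373.66 = 2.68 → 3 months.

3 months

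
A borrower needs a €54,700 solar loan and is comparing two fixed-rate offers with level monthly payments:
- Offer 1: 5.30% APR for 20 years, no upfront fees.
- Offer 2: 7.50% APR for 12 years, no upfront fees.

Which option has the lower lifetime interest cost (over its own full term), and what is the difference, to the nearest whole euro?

Offer 1: at 5.30% the monthly rate is 0.0044167, so the payment is 54,700 × 0.0044167 / (1 − 1.0044167^−240) = €370.12.
Total interest on Offer 1 = 240 × €370.12 − €54,700 = €34,128.80.
Offer 2: monthly rate = 7.5%/12 = 0.0062500; payment = 54,700 × 0.0062500 / (1 − (1+0.0062500)^−144) = €577.21.
Total interest on Offer 2 = 144 × €577.21 − €54,700 = €28,418.24.
Offer 2 is lower by €5,710.56.

Offer 2 by €5,711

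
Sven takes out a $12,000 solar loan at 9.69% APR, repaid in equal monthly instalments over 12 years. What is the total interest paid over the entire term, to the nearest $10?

$8,340

Monthly rate = 9.69%/12 = 0.0080750; payment = 12,000 × 0.0080750 / (1 − (1+0.0080750)^−144) = $141.27.
Total paid = 144 × $141.27 = $20,342.88; interest = $20,342.88 − $12,000 = $8,342.88.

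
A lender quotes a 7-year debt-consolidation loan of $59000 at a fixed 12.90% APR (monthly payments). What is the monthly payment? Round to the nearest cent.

$1,070.12

Monthly rate = 12.9%/12 = 0.0107500; payment = 59,000 × 0.0107500 / (1 − (1+0.0107500)^−84) = $1,070.12.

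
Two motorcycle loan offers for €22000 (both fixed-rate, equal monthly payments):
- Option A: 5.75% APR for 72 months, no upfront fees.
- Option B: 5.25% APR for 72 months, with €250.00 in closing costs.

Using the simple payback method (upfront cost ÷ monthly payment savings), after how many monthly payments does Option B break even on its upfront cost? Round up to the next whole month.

Option A: monthly rate = 5.75%/12 = 0.0047917; payment = 22,000 × 0.0047917 / (1 − (1+0.0047917)^−72) = €362.01.
Option B: monthly rate = 5.25%/12 = 0.0043750; payment = 22,000 × 0.0043750 / (1 − (1+0.0043750)^−72) = €356.87.
Monthly savings = €362.01 − €356.87 = €5.14.
Break-even = €250.00 / €5.14 = 48.64 → 49 months.

49 months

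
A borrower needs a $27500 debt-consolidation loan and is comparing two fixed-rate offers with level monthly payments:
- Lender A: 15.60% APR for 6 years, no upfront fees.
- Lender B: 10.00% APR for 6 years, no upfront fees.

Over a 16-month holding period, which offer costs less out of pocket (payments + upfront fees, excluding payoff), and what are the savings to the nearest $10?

Lender A: at 15.60% the monthly rate is 0.0130000, so the payment is 27,500 × 0.0130000 / (1 − 1.0130000^−72) = $590.49.
Lender B: at 10.00% the monthly rate is 0.0083333, so the payment is 27,500 × 0.0083333 / (1 − 1.0083333^−72) = $509.46.
Over 16 months: Lender A costs 16 × $590.49 = $9,447.84; Lender B costs 16 × $509.46 = $8,151.36.
Lender B is cheaper by $9,447.84 − $8,151.36 = $1,296.48.

Lender B by $1,300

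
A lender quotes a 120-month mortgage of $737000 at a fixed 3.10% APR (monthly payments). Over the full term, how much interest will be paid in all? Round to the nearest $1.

At 3.10% the monthly rate is 0.0025833, so the payment is 737,000 × 0.0025833 / (1 − 1.0025833^−120) = $7,150.60.
Total paid = 120 × $7,150.60 = $858,072.00; interest = $858,072.00 − $737,000 = $121,072.00.

$121,072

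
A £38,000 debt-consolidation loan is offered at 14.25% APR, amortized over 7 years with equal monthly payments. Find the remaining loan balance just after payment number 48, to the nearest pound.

With monthly rate i = 14.25%/12 = 0.0118750, the balance after k of n payments is P · [(1+i)^n − (1+i)^k] / [(1+i)^n − 1].
(1+0.0118750)^84 = 2.69560810 and (1+0.0118750)^48 = 1.76233949, so the balance is 38,000 × (2.69560810 − 1.76233949) / (2.69560810 − 1) = £20,915.33.

£20,915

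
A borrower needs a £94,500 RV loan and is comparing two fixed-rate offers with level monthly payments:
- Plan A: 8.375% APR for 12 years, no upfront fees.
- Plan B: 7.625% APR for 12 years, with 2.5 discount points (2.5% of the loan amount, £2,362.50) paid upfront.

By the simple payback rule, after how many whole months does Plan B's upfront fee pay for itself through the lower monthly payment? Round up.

Plan A: monthly rate = 8.375%/12 = 0.0069792; payment = 94,500 × 0.0069792 / (1 − (1+0.0069792)^−144) = £1,042.45.
Plan B: at 7.625% the monthly rate is 0.0063542, so the payment is 94,500 × 0.0063542 / (1 − 1.0063542^−144) = £1,003.59.
Monthly savings = £1,042.45 − £1,003.59 = £38.86.
Break-even = £2,362.50 / £38.86 = 60.80 → 61 months.

61 months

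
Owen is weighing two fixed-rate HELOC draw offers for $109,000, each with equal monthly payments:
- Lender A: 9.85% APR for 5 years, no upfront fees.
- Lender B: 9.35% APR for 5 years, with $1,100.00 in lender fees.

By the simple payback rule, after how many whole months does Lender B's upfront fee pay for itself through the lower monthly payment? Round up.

42 months

Lender A: at 9.85% the monthly rate is 0.0082083, so the payment is 109,000 × 0.0082083 / (1 − 1.0082083^−60) = $2,307.89.
Lender B: monthly rate = 9.35%/12 = 0.0077917; payment = 109,000 × 0.0077917 / (1 − (1+0.0077917)^−60) = $2,281.22.
Monthly savings = $2,307.89 − $2,281.22 = $26.67.
Break-even = $1,100.00 / $26.67 = 41.24 → 42 months.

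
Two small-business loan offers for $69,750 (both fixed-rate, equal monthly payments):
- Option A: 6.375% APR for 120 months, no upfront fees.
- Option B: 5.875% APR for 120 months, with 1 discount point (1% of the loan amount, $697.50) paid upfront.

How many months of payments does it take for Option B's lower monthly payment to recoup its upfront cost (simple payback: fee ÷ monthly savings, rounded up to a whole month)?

Option A: at 6.375% the monthly rate is 0.0053125, so the payment is 69,750 × 0.0053125 / (1 − 1.0053125^−120) = $787.57.
Option B: monthly rate = 5.875%/12 = 0.0048958; payment = 69,750 × 0.0048958 / (1 − (1+0.0048958)^−120) = $770.00.
Monthly savings = $787.57 − $770.00 = $17.57.
Break-even = $697.50 / $17.57 = 39.70 → 40 months.

40 months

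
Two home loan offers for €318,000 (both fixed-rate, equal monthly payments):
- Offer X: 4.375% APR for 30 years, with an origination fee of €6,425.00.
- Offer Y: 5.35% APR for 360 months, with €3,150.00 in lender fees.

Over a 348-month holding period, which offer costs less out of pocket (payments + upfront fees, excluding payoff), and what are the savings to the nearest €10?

Offer X: monthly rate = 4.375%/12 = 0.0036458; payment = 318,000 × 0.0036458 / (1 − (1+0.0036458)^−360) = €1,587.73.
Offer Y: monthly rate = 5.35%/12 = 0.0044583; payment = 318,000 × 0.0044583 / (1 − (1+0.0044583)^−360) = €1,775.76.
Over 348 months: Offer X costs 348 × €1,587.73 + €6,425.00 = €558,955.04; Offer Y costs 348 × €1,775.76 + €3,150.00 = €621,114.48.
Offer X is cheaper by €621,114.48 − €558,955.04 = €62,159.44.

Offer X by €62,160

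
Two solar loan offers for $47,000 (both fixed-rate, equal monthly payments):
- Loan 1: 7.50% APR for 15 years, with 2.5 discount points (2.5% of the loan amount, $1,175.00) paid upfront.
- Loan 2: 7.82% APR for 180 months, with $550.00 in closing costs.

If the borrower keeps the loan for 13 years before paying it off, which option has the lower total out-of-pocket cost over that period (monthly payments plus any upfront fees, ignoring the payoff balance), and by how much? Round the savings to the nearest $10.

Loan 1 by $720

Loan 1: monthly rate = 7.5%/12 = 0.0062500; payment = 47,000 × 0.0062500 / (1 − (1+0.0062500)^−180) = $435.70.
Loan 2: monthly rate = 7.82%/12 = 0.0065167; payment = 47,000 × 0.0065167 / (1 − (1+0.0065167)^−180) = $444.29.
Over 156 months: Loan 1 costs 156 × $435.70 + $1,175.00 = $69,144.20; Loan 2 costs 156 × $444.29 + $550.00 = $69,859.24.
Loan 1 is cheaper by $69,859.24 − $69,144.20 = $715.04.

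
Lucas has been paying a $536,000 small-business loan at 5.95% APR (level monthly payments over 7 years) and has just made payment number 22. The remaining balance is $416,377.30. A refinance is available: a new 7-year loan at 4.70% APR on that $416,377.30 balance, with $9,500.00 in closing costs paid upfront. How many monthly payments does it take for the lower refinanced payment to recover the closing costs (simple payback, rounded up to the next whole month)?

Current payment = 536,000 × 5.95%/12 / (1 − (1+0.0049583)^−84) = $7,817.34.
Refinanced payment = 416,377.30 × 0.0039167 / (1 − (1+0.0039167)^−84) = $5,826.52.
Monthly savings = $7,817.34 − $5,826.52 = $1,990.82.
Break-even = $9,500.00 / $1,990.82 = 4.77 → 5 months.

5 months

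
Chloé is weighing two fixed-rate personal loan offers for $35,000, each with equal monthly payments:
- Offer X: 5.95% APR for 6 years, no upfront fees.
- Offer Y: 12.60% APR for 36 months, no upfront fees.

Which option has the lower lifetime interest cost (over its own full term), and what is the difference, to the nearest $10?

Offer X by $510

Offer X: monthly rate = 5.95%/12 = 0.0049583; payment = 35,000 × 0.0049583 / (1 − (1+0.0049583)^−72) = $579.23.
Total interest on Offer X = 72 × $579.23 − $35,000 = $6,704.56.
Offer Y: monthly rate = 12.6%/12 = 0.0105000; payment = 35,000 × 0.0105000 / (1 − (1+0.0105000)^−36) = $1,172.56.
Total interest on Offer Y = 36 × $1,172.56 − $35,000 = $7,212.16.
Offer X is lower by $507.60.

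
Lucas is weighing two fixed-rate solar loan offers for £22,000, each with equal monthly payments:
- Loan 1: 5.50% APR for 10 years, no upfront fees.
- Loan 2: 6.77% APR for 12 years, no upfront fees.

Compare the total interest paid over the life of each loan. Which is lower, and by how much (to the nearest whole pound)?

Loan 1: monthly rate = 5.5%/12 = 0.0045833; payment = 22,000 × 0.0045833 / (1 − (1+0.0045833)^−120) = £238.76.
Total interest on Loan 1 = 120 × £238.76 − £22,000 = £6,651.20.
Loan 2: monthly rate = 6.77%/12 = 0.0056417; payment = 22,000 × 0.0056417 / (1 − (1+0.0056417)^−144) = £223.56.
Total interest on Loan 2 = 144 × £223.56 − £22,000 = £10,192.64.
Loan 1 is lower by £3,541.44.

Loan 1 by £3,541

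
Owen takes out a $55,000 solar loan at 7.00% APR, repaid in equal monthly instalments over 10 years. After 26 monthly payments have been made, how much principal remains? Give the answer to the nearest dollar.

$46,107

With monthly rate i = 7%/12 = 0.0058333, the balance after k of n payments is P · [(1+i)^n − (1+i)^k] / [(1+i)^n − 1].
(1+0.0058333)^120 = 2.00966138 and (1+0.0058333)^26 = 1.16325955, so the balance is 55,000 × (2.00966138 − 1.16325955) / (2.00966138 − 1) = $46,106.65.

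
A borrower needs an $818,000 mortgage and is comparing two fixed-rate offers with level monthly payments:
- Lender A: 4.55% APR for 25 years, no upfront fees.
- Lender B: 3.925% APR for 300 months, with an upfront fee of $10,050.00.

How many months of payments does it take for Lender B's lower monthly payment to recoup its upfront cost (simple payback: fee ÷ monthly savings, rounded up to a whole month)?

36 months

Lender A: at 4.55% the monthly rate is 0.0037917, so the payment is 818,000 × 0.0037917 / (1 − 1.0037917^−300) = $4,569.96.
Lender B: at 3.925% the monthly rate is 0.0032708, so the payment is 818,000 × 0.0032708 / (1 − 1.0032708^−300) = $4,283.90.
Monthly savings = $4,569.96 − $4,283.90 = $286.06.
Break-even = $10,050.00 / $286.06 = 35.13 → 36 months.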